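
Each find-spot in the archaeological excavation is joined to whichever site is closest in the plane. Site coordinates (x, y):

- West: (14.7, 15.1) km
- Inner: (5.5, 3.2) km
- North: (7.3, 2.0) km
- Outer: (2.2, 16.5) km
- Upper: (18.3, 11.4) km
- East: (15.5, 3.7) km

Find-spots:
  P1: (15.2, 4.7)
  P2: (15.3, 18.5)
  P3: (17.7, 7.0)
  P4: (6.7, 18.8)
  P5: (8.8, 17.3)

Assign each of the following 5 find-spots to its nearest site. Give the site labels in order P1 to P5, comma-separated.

P1 → East (d²=1.09)
P2 → West (d²=11.92)
P3 → East (d²=15.73)
P4 → Outer (d²=25.54)
P5 → West (d²=39.65)

East, West, East, Outer, West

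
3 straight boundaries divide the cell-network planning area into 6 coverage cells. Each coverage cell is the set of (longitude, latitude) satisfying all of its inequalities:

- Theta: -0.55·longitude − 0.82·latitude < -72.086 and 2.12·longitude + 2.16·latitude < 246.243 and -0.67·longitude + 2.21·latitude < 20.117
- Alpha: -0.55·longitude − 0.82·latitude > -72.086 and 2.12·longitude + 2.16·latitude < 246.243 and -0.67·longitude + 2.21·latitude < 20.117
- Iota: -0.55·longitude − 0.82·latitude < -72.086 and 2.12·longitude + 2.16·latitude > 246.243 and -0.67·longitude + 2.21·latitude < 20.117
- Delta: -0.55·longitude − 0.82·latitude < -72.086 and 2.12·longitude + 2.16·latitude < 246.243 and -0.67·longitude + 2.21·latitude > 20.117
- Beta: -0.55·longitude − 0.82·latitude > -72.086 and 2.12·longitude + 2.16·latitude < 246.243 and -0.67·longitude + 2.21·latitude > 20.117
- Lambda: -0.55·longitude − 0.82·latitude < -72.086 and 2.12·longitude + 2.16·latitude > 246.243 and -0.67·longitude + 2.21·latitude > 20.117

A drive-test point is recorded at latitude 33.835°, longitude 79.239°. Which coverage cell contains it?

-0.55·79.239 − 0.82·33.835 = -71.326, which is > -72.086
2.12·79.239 + 2.16·33.835 = 241.070, which is < 246.243
-0.67·79.239 + 2.21·33.835 = 21.685, which is > 20.117
This sign pattern matches Beta.

Beta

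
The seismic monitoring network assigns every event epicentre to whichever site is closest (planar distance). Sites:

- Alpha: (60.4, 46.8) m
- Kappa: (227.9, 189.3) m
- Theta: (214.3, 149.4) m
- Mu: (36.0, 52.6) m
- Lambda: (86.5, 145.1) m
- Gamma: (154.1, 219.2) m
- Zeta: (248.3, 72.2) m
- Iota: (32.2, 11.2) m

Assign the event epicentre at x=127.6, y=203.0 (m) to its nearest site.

Gamma

Squared distances to each site:
Alpha: 28914.280; Kappa: 10247.780; Theta: 10389.850; Mu: 31010.720; Lambda: 5041.620; Gamma: 964.690; Zeta: 31677.130; Iota: 45888.400.
Minimum at Gamma.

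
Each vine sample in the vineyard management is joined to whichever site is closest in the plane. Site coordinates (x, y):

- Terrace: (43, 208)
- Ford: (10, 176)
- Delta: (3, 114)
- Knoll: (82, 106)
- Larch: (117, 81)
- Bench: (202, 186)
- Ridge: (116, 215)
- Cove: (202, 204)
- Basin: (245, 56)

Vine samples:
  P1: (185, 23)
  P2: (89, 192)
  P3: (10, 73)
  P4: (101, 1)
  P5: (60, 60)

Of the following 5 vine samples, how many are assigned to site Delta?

P1 → Basin
P2 → Ridge
P3 → Delta
P4 → Larch
P5 → Knoll
1 of the 5 goes to Delta.

1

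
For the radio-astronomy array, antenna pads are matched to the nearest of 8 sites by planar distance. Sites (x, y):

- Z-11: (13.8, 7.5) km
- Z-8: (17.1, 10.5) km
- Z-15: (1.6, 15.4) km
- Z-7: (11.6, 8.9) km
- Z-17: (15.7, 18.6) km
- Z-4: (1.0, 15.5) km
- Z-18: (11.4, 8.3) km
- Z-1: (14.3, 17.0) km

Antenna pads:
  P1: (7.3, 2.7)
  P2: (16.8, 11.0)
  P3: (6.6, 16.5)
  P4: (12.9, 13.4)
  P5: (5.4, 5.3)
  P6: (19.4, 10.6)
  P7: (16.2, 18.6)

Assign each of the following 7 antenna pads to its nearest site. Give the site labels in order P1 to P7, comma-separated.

Z-18, Z-8, Z-15, Z-1, Z-18, Z-8, Z-17

P1 → Z-18 (d²=48.17)
P2 → Z-8 (d²=0.34)
P3 → Z-15 (d²=26.21)
P4 → Z-1 (d²=14.92)
P5 → Z-18 (d²=45.00)
P6 → Z-8 (d²=5.30)
P7 → Z-17 (d²=0.25)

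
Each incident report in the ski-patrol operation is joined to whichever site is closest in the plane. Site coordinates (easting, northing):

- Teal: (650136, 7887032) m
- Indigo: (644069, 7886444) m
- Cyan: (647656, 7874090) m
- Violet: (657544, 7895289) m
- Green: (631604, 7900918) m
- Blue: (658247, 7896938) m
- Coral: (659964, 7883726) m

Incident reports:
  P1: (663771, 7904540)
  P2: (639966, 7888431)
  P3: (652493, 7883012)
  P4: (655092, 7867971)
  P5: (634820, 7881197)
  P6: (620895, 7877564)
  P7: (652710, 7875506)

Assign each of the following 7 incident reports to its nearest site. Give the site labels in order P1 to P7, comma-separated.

Blue, Indigo, Teal, Cyan, Indigo, Indigo, Cyan

P1 → Blue (d²=88304980.00)
P2 → Indigo (d²=20782778.00)
P3 → Teal (d²=21715849.00)
P4 → Cyan (d²=92736257.00)
P5 → Indigo (d²=113075010.00)
P6 → Indigo (d²=615888676.00)
P7 → Cyan (d²=27547972.00)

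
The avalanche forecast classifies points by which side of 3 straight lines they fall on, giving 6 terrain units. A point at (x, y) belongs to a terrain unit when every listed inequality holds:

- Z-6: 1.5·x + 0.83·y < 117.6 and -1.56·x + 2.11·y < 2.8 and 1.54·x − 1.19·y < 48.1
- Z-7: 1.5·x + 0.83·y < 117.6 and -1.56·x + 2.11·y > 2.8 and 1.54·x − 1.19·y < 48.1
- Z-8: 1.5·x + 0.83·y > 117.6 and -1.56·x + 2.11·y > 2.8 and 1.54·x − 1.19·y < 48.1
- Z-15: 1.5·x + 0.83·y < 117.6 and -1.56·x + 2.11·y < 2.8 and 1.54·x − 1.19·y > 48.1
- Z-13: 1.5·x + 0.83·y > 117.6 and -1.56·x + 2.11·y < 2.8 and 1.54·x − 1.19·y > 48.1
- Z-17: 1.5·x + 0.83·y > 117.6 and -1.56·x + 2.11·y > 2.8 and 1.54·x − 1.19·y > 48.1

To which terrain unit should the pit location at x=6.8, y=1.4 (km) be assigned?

Z-6

1.5·6.8 + 0.83·1.4 = 11.362, which is < 117.6
-1.56·6.8 + 2.11·1.4 = -7.654, which is < 2.8
1.54·6.8 − 1.19·1.4 = 8.806, which is < 48.1
This sign pattern matches Z-6.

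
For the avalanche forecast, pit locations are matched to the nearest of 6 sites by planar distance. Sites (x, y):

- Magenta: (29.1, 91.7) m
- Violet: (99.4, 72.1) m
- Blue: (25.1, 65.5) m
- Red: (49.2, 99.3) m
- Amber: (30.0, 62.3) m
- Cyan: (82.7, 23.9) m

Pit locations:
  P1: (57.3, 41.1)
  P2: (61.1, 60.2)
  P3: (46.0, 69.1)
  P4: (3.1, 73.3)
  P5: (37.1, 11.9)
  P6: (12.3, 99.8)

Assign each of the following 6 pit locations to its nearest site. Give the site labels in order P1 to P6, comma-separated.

P1 → Cyan (d²=941.00)
P2 → Amber (d²=971.62)
P3 → Amber (d²=302.24)
P4 → Blue (d²=544.84)
P5 → Cyan (d²=2223.36)
P6 → Magenta (d²=347.85)

Cyan, Amber, Amber, Blue, Cyan, Magenta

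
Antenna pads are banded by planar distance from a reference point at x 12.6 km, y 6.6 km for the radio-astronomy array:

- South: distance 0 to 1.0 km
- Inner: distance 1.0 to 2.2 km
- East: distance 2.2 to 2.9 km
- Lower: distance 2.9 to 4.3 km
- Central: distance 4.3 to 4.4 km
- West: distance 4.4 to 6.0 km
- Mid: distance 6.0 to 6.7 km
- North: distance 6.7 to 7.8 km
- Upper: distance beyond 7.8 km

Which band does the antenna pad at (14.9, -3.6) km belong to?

Distance = √((14.9−12.6)² + (-3.6−6.6)²) = √(5.290 + 104.040) = 10.456 km.
7.8 ≤ 10.456 < ∞ → Upper.

Upper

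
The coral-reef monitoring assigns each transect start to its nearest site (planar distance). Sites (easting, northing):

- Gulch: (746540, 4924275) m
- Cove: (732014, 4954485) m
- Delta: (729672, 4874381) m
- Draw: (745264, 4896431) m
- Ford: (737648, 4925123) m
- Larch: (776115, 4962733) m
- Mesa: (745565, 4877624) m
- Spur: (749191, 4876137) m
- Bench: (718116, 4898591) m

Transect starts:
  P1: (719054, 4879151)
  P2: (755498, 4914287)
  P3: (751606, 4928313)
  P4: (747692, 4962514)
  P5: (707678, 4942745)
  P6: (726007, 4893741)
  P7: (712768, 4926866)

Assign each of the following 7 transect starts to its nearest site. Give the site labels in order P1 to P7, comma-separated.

Delta, Gulch, Gulch, Cove, Cove, Bench, Ford

P1 → Delta (d²=135494824.00)
P2 → Gulch (d²=180005908.00)
P3 → Gulch (d²=41969800.00)
P4 → Cove (d²=310264525.00)
P5 → Cove (d²=730068496.00)
P6 → Bench (d²=85790381.00)
P7 → Ford (d²=622052449.00)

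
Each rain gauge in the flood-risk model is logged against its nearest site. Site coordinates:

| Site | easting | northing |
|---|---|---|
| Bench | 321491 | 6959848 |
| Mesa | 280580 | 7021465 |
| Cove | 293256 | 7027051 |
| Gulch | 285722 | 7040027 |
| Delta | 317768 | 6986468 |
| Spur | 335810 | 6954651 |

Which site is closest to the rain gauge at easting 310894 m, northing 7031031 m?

Squared distances to each site:
Bench: 5179315898.000; Mesa: 1010446952.000; Cove: 326939444.000; Gulch: 714557600.000; Delta: 2033112845.000; Spur: 6454711456.000.
Minimum at Cove.

Cove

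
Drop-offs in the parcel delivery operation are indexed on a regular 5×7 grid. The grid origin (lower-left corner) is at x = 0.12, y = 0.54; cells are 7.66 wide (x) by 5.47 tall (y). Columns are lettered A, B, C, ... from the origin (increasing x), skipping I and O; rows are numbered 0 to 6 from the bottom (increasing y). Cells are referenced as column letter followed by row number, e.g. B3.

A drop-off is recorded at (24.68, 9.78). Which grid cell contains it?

D1

Column index: ⌊(24.68 − 0.12) / 7.66⌋ = ⌊3.206⌋ = 3 → column D
Row offset from origin: ⌊(9.78 − 0.54) / 5.47⌋ = ⌊1.689⌋ = 1 → row 1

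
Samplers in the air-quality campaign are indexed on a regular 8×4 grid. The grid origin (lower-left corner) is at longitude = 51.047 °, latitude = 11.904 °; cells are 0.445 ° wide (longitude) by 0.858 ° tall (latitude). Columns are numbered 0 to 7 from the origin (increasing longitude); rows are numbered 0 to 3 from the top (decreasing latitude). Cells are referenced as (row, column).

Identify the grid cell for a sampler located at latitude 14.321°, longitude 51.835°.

(1, 1)

Column index: ⌊(51.835 − 51.047) / 0.445⌋ = ⌊1.771⌋ = 1
Row offset from origin: ⌊(14.321 − 11.904) / 0.858⌋ = ⌊2.817⌋ = 2 → row 1 (counted from top)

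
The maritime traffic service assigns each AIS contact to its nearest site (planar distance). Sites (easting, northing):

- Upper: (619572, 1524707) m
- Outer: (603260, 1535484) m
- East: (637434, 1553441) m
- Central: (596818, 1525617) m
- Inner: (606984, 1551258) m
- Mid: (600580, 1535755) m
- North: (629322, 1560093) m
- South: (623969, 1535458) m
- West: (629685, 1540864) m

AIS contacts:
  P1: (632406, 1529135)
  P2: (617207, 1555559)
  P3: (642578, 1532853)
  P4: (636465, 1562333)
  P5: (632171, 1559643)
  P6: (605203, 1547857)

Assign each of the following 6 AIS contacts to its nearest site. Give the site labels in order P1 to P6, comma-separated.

South, Inner, West, North, North, Inner

P1 → South (d²=111163298.00)
P2 → Inner (d²=123008330.00)
P3 → West (d²=230405570.00)
P4 → North (d²=56040049.00)
P5 → North (d²=8319301.00)
P6 → Inner (d²=14738762.00)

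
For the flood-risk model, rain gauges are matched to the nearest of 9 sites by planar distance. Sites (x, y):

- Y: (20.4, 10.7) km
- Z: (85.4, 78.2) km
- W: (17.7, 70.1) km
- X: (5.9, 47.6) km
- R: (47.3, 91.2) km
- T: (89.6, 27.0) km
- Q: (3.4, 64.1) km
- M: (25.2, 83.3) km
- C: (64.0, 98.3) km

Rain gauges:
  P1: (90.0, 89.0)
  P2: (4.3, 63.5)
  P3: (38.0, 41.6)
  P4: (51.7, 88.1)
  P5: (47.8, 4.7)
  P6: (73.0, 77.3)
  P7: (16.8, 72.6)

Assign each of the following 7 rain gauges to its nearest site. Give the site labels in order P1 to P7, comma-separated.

Z, Q, X, R, Y, Z, W

P1 → Z (d²=137.80)
P2 → Q (d²=1.17)
P3 → X (d²=1066.41)
P4 → R (d²=28.97)
P5 → Y (d²=786.76)
P6 → Z (d²=154.57)
P7 → W (d²=7.06)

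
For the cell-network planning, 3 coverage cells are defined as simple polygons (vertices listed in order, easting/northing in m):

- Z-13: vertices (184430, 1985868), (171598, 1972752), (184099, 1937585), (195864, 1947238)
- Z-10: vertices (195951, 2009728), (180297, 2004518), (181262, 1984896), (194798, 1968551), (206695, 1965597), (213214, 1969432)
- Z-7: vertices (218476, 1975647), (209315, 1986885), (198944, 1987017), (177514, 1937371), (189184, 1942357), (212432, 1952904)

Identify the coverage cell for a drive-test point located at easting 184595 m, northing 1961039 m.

Z-13

Cast a ray rightward from (184595, 1961039). For each polygon, the edges (by vertex number in listed order) whose endpoints lie on opposite sides of northing = 1961039, where each meets that height, and whether that is right or left of the point:
Z-13: 2–3 at easting≈175761.7 (left), 4–1 at easting≈191779.1 (right) → 1 crossing.
Z-10: no edge straddles that height → 0 crossings.
Z-7: 3–4 at easting≈187730.4 (right), 6–1 at easting≈214593.9 (right) → 2 crossings.
Only Z-13 has an odd count, so the point is inside Z-13.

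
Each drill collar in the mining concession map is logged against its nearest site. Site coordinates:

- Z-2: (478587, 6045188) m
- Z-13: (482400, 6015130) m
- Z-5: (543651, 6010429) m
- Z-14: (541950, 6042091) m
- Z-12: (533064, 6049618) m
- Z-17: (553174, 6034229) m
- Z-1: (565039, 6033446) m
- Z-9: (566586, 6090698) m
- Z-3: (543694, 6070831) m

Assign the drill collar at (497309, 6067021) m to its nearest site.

Squared distances to each site:
Z-2: 827193173.000; Z-13: 2914954162.000; Z-5: 5350235428.000; Z-14: 2614323781.000; Z-12: 1581284434.000; Z-17: 4196213489.000; Z-1: 5714633525.000; Z-9: 5359903058.000; Z-3: 2166084325.000.
Minimum at Z-2.

Z-2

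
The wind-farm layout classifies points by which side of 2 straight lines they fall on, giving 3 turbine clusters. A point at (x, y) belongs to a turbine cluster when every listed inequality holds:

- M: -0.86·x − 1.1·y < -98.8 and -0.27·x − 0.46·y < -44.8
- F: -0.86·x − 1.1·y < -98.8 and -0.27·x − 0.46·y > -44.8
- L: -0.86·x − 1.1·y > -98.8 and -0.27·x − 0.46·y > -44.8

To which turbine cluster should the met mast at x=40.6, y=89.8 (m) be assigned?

M

-0.86·40.6 − 1.1·89.8 = -133.696, which is < -98.8
-0.27·40.6 − 0.46·89.8 = -52.270, which is < -44.8
This sign pattern matches M.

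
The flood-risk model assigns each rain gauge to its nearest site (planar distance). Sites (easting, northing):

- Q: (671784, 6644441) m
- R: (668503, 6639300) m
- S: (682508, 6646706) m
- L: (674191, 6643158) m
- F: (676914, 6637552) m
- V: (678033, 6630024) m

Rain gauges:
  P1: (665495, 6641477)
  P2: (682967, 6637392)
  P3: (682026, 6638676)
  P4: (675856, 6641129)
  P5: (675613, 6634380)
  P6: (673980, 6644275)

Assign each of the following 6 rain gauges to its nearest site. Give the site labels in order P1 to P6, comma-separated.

R, F, F, L, F, L

P1 → R (d²=13787393.00)
P2 → F (d²=36664409.00)
P3 → F (d²=27395920.00)
P4 → L (d²=6889066.00)
P5 → F (d²=11754185.00)
P6 → L (d²=1292210.00)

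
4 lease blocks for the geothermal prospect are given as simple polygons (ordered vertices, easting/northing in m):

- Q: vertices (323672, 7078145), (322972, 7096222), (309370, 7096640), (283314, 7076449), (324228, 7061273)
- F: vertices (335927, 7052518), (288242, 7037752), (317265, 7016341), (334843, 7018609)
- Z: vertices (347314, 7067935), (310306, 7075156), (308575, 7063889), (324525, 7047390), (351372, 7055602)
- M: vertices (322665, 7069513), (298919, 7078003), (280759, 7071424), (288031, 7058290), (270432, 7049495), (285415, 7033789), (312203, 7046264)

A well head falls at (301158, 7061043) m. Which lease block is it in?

M

Cast a ray rightward from (301158, 7061043). For each polygon, the edges (by vertex number in listed order) whose endpoints lie on opposite sides of northing = 7061043, where each meets that height, and whether that is right or left of the point:
Q: no edge straddles that height → 0 crossings.
F: no edge straddles that height → 0 crossings.
Z: 3–4 at easting≈311326.3 (right), 5–1 at easting≈349581.7 (right) → 2 crossings.
M: 3–4 at easting≈286506.7 (left), 7–1 at easting≈318853.5 (right) → 1 crossing.
Only M has an odd count, so the point is inside M.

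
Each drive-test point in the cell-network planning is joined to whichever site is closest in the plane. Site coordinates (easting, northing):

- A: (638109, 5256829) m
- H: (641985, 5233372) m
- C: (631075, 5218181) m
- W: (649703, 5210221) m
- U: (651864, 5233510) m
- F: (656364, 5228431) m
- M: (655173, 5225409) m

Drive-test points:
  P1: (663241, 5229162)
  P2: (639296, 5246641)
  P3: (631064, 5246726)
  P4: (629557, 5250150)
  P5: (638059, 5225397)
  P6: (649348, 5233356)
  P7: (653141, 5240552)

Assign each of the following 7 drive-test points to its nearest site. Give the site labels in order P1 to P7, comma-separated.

F, A, A, A, H, U, U

P1 → F (d²=47827490.00)
P2 → A (d²=105204313.00)
P3 → A (d²=151702634.00)
P4 → A (d²=117745745.00)
P5 → H (d²=79014101.00)
P6 → U (d²=6353972.00)
P7 → U (d²=51220493.00)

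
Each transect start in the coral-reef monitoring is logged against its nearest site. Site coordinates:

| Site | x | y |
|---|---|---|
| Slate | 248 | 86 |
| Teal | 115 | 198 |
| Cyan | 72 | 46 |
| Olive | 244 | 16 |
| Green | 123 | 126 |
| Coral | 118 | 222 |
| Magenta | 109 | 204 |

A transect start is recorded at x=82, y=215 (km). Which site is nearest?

Magenta

Squared distances to each site:
Slate: 44197.000; Teal: 1378.000; Cyan: 28661.000; Olive: 65845.000; Green: 9602.000; Coral: 1345.000; Magenta: 850.000.
Minimum at Magenta.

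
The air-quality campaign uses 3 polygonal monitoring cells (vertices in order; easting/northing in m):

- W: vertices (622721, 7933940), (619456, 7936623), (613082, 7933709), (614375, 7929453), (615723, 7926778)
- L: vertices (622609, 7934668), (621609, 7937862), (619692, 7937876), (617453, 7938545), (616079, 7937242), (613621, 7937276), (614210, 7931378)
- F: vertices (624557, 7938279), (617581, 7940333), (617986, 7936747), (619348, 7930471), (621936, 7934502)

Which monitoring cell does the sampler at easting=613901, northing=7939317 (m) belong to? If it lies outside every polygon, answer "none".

none

Cast a ray rightward from (613901, 7939317). For each polygon, the edges (by vertex number in listed order) whose endpoints lie on opposite sides of northing = 7939317, where each meets that height, and whether that is right or left of the point:
W: no edge straddles that height → 0 crossings.
L: no edge straddles that height → 0 crossings.
F: 1–2 at easting≈621031.6 (right), 2–3 at easting≈617695.7 (right) → 2 crossings.
All counts are even, so the point lies outside every listed polygon.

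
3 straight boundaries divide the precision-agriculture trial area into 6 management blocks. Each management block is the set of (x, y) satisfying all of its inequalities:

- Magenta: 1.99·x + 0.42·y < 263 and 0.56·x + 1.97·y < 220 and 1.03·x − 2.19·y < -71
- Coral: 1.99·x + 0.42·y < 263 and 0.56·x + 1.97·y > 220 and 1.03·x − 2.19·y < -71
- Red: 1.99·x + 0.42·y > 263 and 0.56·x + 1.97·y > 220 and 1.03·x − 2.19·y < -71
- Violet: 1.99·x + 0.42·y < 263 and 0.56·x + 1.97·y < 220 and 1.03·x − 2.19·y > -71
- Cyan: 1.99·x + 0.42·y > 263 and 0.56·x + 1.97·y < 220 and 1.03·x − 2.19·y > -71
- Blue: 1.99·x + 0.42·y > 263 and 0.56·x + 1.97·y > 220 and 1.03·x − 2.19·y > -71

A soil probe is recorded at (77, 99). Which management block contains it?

Coral

1.99·77 + 0.42·99 = 194.810, which is < 263
0.56·77 + 1.97·99 = 238.150, which is > 220
1.03·77 − 2.19·99 = -137.500, which is < -71
This sign pattern matches Coral.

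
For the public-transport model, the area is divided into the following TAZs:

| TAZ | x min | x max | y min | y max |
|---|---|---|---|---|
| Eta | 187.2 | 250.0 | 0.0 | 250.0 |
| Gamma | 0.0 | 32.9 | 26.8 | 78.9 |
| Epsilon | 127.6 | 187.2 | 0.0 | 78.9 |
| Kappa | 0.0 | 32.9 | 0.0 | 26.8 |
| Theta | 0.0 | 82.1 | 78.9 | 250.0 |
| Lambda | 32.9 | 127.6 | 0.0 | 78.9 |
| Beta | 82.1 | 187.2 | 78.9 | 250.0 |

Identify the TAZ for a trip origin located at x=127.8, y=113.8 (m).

The point has x = 127.8 and y = 113.8.
Only Beta satisfies 82.1 ≤ x ≤ 187.2 and 78.9 ≤ y ≤ 250.0.

Beta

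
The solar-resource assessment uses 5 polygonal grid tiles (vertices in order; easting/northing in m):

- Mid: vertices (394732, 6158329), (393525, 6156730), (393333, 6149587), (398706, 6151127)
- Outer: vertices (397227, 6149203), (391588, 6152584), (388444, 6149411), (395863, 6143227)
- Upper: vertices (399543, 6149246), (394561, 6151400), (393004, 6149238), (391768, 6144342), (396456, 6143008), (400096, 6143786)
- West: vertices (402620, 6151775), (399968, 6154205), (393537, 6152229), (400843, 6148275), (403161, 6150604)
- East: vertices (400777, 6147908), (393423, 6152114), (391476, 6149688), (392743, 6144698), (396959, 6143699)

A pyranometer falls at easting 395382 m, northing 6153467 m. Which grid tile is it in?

Mid

Cast a ray rightward from (395382, 6153467). For each polygon, the edges (by vertex number in listed order) whose endpoints lie on opposite sides of northing = 6153467, where each meets that height, and whether that is right or left of the point:
Mid: 2–3 at easting≈393437.3 (left), 4–1 at easting≈397414.8 (right) → 1 crossing.
Outer: no edge straddles that height → 0 crossings.
Upper: no edge straddles that height → 0 crossings.
West: 1–2 at easting≈400773.4 (right), 2–3 at easting≈397566.1 (right) → 2 crossings.
East: no edge straddles that height → 0 crossings.
Only Mid has an odd count, so the point is inside Mid.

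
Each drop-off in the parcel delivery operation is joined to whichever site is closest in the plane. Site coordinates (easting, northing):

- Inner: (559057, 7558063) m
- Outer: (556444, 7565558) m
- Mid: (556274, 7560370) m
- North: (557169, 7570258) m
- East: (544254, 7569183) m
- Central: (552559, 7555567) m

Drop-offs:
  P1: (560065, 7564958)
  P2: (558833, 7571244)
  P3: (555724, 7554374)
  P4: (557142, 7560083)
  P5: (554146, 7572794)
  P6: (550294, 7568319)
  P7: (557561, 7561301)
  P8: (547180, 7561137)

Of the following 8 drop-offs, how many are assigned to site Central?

2

P1 → Outer
P2 → North
P3 → Central
P4 → Mid
P5 → North
P6 → East
P7 → Mid
P8 → Central
2 of the 8 go to Central.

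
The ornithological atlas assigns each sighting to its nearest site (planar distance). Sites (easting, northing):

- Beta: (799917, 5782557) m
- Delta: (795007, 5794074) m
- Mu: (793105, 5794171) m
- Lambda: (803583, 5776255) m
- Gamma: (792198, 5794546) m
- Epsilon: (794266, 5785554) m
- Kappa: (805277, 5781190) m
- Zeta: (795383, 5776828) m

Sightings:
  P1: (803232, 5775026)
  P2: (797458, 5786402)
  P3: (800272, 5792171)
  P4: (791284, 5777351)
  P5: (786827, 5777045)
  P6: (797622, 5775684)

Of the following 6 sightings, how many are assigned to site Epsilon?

1

P1 → Lambda
P2 → Epsilon
P3 → Delta
P4 → Zeta
P5 → Zeta
P6 → Zeta
1 of the 6 goes to Epsilon.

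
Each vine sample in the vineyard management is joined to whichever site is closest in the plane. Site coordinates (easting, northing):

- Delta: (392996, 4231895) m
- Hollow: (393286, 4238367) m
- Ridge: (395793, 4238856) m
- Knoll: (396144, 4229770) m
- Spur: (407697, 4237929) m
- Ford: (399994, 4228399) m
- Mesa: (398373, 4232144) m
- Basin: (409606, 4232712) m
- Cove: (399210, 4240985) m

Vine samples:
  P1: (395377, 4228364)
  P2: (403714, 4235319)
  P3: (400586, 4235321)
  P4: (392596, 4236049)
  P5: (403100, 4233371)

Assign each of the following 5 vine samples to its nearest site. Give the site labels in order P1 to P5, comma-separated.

Knoll, Spur, Mesa, Hollow, Mesa

P1 → Knoll (d²=2565125.00)
P2 → Spur (d²=22676389.00)
P3 → Mesa (d²=14990698.00)
P4 → Hollow (d²=5849224.00)
P5 → Mesa (d²=23850058.00)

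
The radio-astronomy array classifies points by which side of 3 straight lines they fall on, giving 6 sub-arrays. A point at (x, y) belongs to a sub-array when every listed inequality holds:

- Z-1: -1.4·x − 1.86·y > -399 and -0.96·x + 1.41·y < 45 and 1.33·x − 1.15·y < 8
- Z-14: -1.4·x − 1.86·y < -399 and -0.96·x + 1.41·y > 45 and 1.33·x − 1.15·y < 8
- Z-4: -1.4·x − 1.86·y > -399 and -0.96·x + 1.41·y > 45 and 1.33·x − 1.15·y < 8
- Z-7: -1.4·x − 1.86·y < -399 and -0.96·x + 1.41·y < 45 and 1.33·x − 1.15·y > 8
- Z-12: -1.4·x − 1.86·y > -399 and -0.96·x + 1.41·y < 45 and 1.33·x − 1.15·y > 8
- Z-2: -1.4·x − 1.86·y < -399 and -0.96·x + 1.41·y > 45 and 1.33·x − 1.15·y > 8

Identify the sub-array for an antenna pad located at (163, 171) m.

Z-2

-1.4·163 − 1.86·171 = -546.260, which is < -399
-0.96·163 + 1.41·171 = 84.630, which is > 45
1.33·163 − 1.15·171 = 20.140, which is > 8
This sign pattern matches Z-2.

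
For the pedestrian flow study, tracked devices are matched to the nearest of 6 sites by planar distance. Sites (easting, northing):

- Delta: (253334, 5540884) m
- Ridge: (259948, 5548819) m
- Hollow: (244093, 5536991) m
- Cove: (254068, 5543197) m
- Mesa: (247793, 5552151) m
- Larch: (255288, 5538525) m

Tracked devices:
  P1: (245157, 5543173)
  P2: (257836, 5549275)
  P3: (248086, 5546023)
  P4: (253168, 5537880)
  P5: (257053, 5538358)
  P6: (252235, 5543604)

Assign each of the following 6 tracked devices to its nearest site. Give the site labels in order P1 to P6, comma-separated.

P1 → Hollow (d²=39349220.00)
P2 → Ridge (d²=4668480.00)
P3 → Mesa (d²=37638233.00)
P4 → Larch (d²=4910425.00)
P5 → Larch (d²=3143114.00)
P6 → Cove (d²=3525538.00)

Hollow, Ridge, Mesa, Larch, Larch, Cove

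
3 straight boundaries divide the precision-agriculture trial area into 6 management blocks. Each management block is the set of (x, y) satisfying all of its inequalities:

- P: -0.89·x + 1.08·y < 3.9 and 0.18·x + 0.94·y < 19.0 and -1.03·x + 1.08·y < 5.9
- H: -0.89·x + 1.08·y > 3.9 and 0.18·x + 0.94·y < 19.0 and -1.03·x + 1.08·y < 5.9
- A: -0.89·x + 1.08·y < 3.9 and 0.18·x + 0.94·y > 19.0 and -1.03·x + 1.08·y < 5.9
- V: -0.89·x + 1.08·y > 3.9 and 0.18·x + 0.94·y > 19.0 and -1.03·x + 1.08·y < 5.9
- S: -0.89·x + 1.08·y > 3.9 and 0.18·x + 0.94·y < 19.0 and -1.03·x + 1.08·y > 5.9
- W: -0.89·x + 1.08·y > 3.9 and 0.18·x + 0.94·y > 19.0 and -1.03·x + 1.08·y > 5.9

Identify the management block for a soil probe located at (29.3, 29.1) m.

-0.89·29.3 + 1.08·29.1 = 5.351, which is > 3.9
0.18·29.3 + 0.94·29.1 = 32.628, which is > 19.0
-1.03·29.3 + 1.08·29.1 = 1.249, which is < 5.9
This sign pattern matches V.

V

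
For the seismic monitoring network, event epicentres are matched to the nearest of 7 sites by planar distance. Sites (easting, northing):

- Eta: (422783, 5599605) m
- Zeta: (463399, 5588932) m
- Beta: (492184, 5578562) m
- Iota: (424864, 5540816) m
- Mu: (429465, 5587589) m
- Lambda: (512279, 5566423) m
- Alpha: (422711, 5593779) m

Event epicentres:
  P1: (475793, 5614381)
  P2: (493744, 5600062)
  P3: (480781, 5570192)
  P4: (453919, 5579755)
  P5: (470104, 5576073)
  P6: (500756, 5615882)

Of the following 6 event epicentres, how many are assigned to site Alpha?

0

P1 → Zeta
P2 → Beta
P3 → Beta
P4 → Zeta
P5 → Zeta
P6 → Beta
0 of the 6 go to Alpha.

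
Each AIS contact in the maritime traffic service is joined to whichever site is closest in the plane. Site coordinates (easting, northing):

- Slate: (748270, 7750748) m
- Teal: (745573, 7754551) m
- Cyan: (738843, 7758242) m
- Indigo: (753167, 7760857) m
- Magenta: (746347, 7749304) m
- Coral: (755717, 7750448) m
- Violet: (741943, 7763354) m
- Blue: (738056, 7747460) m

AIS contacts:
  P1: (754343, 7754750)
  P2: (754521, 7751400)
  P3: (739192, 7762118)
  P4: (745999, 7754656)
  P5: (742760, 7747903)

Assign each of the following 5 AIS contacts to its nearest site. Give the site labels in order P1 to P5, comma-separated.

Coral, Coral, Violet, Teal, Magenta

P1 → Coral (d²=20395080.00)
P2 → Coral (d²=2336720.00)
P3 → Violet (d²=9095697.00)
P4 → Teal (d²=192501.00)
P5 → Magenta (d²=14829370.00)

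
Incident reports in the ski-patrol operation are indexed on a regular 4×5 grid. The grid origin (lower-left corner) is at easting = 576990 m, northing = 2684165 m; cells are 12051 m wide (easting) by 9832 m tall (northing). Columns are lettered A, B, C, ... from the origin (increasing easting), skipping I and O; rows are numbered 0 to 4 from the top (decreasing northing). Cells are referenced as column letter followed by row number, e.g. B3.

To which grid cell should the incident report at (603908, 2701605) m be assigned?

Column index: ⌊(603908 − 576990) / 12051⌋ = ⌊2.234⌋ = 2 → column C
Row offset from origin: ⌊(2701605 − 2684165) / 9832⌋ = ⌊1.774⌋ = 1 → row 3 (counted from top)

C3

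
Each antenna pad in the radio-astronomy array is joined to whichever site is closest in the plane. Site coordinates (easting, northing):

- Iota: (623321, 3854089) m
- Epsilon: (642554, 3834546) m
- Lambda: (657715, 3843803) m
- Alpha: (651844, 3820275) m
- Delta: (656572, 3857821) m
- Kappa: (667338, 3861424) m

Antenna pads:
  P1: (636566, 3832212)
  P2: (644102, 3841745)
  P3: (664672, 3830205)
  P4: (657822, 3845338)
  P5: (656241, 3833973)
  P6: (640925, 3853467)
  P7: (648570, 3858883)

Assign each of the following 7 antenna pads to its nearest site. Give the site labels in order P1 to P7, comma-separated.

Epsilon, Epsilon, Lambda, Lambda, Lambda, Delta, Delta

P1 → Epsilon (d²=41303700.00)
P2 → Epsilon (d²=54221905.00)
P3 → Lambda (d²=233305453.00)
P4 → Lambda (d²=2367674.00)
P5 → Lambda (d²=98801576.00)
P6 → Delta (d²=263785925.00)
P7 → Delta (d²=65159848.00)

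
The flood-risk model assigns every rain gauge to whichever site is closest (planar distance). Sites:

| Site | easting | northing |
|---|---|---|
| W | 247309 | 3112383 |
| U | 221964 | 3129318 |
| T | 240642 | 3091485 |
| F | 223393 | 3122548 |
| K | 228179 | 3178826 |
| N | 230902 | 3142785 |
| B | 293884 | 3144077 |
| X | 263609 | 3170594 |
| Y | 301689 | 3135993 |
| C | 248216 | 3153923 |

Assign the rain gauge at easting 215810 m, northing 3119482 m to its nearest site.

Squared distances to each site:
W: 1042582802.000; U: 134618612.000; T: 1400460233.000; F: 66902245.000; K: 3674702497.000; N: 770798273.000; B: 6700463501.000; X: 4897180945.000; Y: 7647815762.000; C: 2236331317.000.
Minimum at F.

F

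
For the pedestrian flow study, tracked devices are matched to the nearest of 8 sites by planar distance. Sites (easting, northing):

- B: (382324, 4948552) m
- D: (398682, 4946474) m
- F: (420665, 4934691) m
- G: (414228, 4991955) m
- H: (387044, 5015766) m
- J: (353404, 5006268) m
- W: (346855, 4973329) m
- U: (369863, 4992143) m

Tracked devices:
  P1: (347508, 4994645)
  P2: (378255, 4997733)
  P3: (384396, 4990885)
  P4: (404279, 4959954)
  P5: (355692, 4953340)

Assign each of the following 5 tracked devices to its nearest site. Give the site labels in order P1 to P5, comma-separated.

J, U, U, D, W

P1 → J (d²=169856945.00)
P2 → U (d²=101673764.00)
P3 → U (d²=212790653.00)
P4 → D (d²=213036809.00)
P5 → W (d²=477652690.00)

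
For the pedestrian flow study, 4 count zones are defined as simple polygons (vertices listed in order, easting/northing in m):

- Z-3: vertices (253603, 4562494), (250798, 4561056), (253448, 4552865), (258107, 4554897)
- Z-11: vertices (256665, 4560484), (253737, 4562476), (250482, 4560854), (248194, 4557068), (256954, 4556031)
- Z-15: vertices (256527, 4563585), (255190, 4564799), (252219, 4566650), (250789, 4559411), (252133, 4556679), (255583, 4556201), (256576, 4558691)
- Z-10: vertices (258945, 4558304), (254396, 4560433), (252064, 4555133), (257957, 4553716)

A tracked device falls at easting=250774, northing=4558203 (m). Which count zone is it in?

Cast a ray rightward from (250774, 4558203). For each polygon, the edges (by vertex number in listed order) whose endpoints lie on opposite sides of northing = 4558203, where each meets that height, and whether that is right or left of the point:
Z-3: 2–3 at easting≈251721.0 (right), 4–1 at easting≈256147.0 (right) → 2 crossings.
Z-11: 3–4 at easting≈248879.9 (left), 5–1 at easting≈256813.0 (right) → 1 crossing.
Z-15: 4–5 at easting≈251383.3 (right), 6–7 at easting≈256381.4 (right) → 2 crossings.
Z-10: 2–3 at easting≈253414.8 (right), 4–1 at easting≈258923.3 (right) → 2 crossings.
Only Z-11 has an odd count, so the point is inside Z-11.

Z-11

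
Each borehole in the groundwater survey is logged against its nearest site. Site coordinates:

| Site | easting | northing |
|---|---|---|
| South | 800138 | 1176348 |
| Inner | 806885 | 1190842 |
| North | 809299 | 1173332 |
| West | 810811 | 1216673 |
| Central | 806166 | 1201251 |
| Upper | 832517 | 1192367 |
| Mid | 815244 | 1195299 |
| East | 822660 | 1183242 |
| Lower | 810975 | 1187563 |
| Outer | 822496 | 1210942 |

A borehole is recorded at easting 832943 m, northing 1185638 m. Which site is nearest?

Upper

Squared distances to each site:
South: 1162472125.000; Inner: 706100980.000; North: 710476372.000; West: 1452996649.000; Central: 960773498.000; Upper: 45460917.000; Mid: 406589522.000; East: 111480905.000; Lower: 486298649.000; Outer: 749432225.000.
Minimum at Upper.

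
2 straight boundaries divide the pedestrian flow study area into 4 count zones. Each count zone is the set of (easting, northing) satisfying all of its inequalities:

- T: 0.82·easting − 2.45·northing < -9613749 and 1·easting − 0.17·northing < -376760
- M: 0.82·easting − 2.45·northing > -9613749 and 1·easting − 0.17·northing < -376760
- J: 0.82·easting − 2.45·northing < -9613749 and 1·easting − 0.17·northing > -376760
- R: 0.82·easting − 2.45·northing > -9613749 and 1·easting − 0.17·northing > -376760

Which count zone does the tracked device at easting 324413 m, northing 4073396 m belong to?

J

0.82·324413 − 2.45·4073396 = -9713801.540, which is < -9613749
1·324413 − 0.17·4073396 = -368064.320, which is > -376760
This sign pattern matches J.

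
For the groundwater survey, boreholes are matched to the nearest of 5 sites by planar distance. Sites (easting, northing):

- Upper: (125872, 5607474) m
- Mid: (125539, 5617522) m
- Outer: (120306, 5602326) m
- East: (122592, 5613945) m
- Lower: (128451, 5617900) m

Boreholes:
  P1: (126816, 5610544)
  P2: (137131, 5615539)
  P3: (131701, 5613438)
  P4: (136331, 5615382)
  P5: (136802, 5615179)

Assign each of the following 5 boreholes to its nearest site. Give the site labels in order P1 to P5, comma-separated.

Upper, Lower, Lower, Lower, Lower

P1 → Upper (d²=10316036.00)
P2 → Lower (d²=80916721.00)
P3 → Lower (d²=30471944.00)
P4 → Lower (d²=68434724.00)
P5 → Lower (d²=77143042.00)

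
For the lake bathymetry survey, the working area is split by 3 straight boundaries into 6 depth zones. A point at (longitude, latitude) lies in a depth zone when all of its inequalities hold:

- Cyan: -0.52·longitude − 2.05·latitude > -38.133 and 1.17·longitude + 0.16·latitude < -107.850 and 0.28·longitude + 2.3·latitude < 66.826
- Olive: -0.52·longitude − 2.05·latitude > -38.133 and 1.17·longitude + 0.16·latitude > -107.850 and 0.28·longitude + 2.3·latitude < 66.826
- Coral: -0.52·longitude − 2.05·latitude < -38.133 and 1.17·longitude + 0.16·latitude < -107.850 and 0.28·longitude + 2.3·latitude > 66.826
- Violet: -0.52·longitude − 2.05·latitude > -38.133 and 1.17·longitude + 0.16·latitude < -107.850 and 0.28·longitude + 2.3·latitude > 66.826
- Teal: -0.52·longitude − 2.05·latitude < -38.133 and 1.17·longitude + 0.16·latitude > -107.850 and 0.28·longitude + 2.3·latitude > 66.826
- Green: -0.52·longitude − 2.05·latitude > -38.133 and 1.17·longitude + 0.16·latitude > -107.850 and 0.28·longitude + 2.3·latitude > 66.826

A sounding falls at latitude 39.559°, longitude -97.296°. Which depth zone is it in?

Olive

-0.52·-97.296 − 2.05·39.559 = -30.502, which is > -38.133
1.17·-97.296 + 0.16·39.559 = -107.507, which is > -107.850
0.28·-97.296 + 2.3·39.559 = 63.743, which is < 66.826
This sign pattern matches Olive.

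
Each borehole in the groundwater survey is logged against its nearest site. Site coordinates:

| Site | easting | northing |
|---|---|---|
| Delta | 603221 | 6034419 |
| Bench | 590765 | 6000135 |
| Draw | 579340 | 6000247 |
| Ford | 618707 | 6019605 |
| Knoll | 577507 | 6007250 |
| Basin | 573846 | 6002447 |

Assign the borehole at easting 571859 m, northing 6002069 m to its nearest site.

Squared distances to each site:
Delta: 2030097544.000; Bench: 361177192.000; Draw: 59285045.000; Ford: 2502246400.000; Knoll: 58742665.000; Basin: 4091053.000.
Minimum at Basin.

Basin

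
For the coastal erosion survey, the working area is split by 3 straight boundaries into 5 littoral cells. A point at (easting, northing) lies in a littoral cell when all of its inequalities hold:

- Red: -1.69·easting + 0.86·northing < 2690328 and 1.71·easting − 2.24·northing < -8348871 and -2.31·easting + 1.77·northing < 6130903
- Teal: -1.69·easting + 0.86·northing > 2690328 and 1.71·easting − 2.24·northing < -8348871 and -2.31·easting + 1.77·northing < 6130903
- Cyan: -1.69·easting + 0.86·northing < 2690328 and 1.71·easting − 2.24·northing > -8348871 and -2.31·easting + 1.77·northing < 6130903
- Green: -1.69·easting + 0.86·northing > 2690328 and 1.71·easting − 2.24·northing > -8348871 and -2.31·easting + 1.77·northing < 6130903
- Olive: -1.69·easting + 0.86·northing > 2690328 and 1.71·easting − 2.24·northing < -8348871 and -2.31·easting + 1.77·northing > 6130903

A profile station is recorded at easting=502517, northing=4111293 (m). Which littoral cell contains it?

Red

-1.69·502517 + 0.86·4111293 = 2686458.250, which is < 2690328
1.71·502517 − 2.24·4111293 = -8349992.250, which is < -8348871
-2.31·502517 + 1.77·4111293 = 6116174.340, which is < 6130903
This sign pattern matches Red.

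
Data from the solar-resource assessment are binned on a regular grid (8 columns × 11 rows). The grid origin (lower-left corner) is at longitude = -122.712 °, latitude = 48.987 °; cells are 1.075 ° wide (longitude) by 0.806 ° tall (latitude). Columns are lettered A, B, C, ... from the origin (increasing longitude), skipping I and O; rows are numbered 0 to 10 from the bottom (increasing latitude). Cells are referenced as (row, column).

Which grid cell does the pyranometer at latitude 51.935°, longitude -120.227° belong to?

Column index: ⌊(-120.227 − -122.712) / 1.075⌋ = ⌊2.312⌋ = 2 → column C
Row offset from origin: ⌊(51.935 − 48.987) / 0.806⌋ = ⌊3.658⌋ = 3 → row 3

(3, C)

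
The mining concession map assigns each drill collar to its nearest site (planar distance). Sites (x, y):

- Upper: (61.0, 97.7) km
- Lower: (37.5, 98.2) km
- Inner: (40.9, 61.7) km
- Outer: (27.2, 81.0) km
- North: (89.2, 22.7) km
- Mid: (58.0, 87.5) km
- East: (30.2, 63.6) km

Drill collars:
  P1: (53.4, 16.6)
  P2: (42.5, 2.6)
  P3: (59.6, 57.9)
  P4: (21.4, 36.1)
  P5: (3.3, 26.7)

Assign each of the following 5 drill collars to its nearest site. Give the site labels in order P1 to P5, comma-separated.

P1 → North (d²=1318.85)
P2 → North (d²=2584.90)
P3 → Inner (d²=364.13)
P4 → East (d²=833.69)
P5 → East (d²=2085.22)

North, North, Inner, East, East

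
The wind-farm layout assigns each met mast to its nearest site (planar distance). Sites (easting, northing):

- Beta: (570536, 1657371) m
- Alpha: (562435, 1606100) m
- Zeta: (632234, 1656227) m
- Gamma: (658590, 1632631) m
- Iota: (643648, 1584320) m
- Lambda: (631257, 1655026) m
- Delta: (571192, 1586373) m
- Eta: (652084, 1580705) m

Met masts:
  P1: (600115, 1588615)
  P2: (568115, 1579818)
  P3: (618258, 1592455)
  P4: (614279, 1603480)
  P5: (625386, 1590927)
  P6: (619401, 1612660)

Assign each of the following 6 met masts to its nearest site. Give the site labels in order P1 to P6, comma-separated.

Delta, Delta, Iota, Iota, Iota, Iota

P1 → Delta (d²=841566493.00)
P2 → Delta (d²=52435954.00)
P3 → Iota (d²=710830325.00)
P4 → Iota (d²=1229643761.00)
P5 → Iota (d²=377153093.00)
P6 → Iota (d²=1391072609.00)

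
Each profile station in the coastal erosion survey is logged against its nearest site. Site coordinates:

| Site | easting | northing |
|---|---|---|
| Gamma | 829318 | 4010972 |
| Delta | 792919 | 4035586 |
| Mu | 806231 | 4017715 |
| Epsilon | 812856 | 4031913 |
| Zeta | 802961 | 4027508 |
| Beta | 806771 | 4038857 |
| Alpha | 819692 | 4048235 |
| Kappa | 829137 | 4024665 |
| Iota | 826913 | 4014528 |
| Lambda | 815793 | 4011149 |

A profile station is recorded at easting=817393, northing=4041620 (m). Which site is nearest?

Squared distances to each site:
Gamma: 1081505529.000; Delta: 635385832.000; Mu: 696039269.000; Epsilon: 114810218.000; Zeta: 407431168.000; Beta: 120461053.000; Alpha: 49043626.000; Kappa: 425393561.000; Iota: 824606864.000; Lambda: 931041841.000.
Minimum at Alpha.

Alpha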